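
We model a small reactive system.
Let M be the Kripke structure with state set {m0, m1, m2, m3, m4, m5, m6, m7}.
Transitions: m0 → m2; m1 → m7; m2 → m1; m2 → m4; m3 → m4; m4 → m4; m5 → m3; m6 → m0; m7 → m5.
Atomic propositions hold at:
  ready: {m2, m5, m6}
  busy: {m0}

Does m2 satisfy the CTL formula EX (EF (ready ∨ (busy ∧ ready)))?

Sat(busy ∧ ready) = ∅
Sat(ready ∨ (busy ∧ ready)) = {m2, m5, m6}
EF (ready ∨ (busy ∧ ready)): least fixpoint, start Z0 = {m2, m5, m6}, add states with some successor in Z. Z1 = {m0, m2, m5, m6, m7}; Z2 = {m0, m1, m2, m5, m6, m7}; fixed.
Sat(EF (ready ∨ (busy ∧ ready))) = {m0, m1, m2, m5, m6, m7}
Sat(EX (EF (ready ∨ (busy ∧ ready)))) = {s : some successor in {m0, m1, m2, m5, m6, m7}} = {m0, m1, m2, m6, m7}
m2 ∈ Sat(EX (EF (ready ∨ (busy ∧ ready)))) = {m0, m1, m2, m6, m7}, so the formula holds at m2.

Yes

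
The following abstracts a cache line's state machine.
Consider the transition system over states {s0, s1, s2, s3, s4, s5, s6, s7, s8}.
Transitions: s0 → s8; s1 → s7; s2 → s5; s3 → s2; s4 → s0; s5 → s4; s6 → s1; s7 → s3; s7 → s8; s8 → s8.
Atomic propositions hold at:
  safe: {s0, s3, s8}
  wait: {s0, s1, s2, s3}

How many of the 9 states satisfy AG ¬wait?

1

Sat(¬wait) = {s4, s5, s6, s7, s8}
AG ¬wait: greatest fixpoint, start Z0 = {s4, s5, s6, s7, s8}, keep only states in Sat with every successor in Z. Z1 = {s5, s8}; Z2 = {s8}; fixed.
Sat(AG ¬wait) = {s8}
|Sat(AG ¬wait)| = |{s8}| = 1.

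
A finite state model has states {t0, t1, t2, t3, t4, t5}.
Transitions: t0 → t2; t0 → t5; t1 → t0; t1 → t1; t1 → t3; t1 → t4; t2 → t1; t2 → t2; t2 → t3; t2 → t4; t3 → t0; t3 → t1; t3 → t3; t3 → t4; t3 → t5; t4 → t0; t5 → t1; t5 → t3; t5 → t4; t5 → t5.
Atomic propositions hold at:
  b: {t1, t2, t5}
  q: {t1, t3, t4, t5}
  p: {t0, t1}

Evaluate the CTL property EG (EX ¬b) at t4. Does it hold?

Sat(¬b) = {t0, t3, t4}
Sat(EX ¬b) = {s : some successor in {t0, t3, t4}} = {t1, t2, t3, t4, t5}
EG (EX ¬b): greatest fixpoint, start Z0 = {t1, t2, t3, t4, t5}, keep only states in Sat with some successor in Z. Z1 = {t1, t2, t3, t5}; fixed.
Sat(EG (EX ¬b)) = {t1, t2, t3, t5}
t4 ∉ Sat(EG (EX ¬b)) = {t1, t2, t3, t5}, so the formula does not hold at t4.

No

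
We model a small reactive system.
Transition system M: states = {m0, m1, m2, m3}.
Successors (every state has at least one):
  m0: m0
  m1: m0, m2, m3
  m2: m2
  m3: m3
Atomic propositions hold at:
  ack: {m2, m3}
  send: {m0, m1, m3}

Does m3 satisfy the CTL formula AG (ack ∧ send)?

Yes

Sat(ack ∧ send) = {m3}
AG (ack ∧ send): greatest fixpoint, start Z0 = {m3}, keep only states in Sat with every successor in Z. Already a fixed point.
Sat(AG (ack ∧ send)) = {m3}
m3 ∈ Sat(AG (ack ∧ send)) = {m3}, so the formula holds at m3.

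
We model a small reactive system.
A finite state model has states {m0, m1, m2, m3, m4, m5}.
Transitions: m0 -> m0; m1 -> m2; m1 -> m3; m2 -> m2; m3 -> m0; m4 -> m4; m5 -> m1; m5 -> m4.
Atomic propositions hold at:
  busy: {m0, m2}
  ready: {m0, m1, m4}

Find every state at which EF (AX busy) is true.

{m0, m1, m2, m3, m5}

Sat(AX busy) = {s : every successor in {m0, m2}} = {m0, m2, m3}
EF (AX busy): least fixpoint, start Z0 = {m0, m2, m3}, add states with some successor in Z. Z1 = {m0, m1, m2, m3}; Z2 = {m0, m1, m2, m3, m5}; fixed.
Sat(EF (AX busy)) = {m0, m1, m2, m3, m5}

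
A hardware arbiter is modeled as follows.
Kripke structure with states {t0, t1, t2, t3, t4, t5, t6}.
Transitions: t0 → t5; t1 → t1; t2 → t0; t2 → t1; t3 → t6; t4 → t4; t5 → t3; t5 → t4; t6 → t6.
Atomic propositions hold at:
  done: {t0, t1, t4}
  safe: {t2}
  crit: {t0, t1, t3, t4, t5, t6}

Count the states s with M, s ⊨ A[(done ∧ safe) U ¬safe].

6

Sat(done ∧ safe) = ∅
Sat(¬safe) = {t0, t1, t3, t4, t5, t6}
A[(done ∧ safe) U ¬safe]: least fixpoint, start Z0 = Sat(¬safe) = {t0, t1, t3, t4, t5, t6}, add states in Sat(done ∧ safe) with every successor in Z. Already a fixed point.
Sat(A[(done ∧ safe) U ¬safe]) = {t0, t1, t3, t4, t5, t6}
|Sat(A[(done ∧ safe) U ¬safe])| = |{t0, t1, t3, t4, t5, t6}| = 6.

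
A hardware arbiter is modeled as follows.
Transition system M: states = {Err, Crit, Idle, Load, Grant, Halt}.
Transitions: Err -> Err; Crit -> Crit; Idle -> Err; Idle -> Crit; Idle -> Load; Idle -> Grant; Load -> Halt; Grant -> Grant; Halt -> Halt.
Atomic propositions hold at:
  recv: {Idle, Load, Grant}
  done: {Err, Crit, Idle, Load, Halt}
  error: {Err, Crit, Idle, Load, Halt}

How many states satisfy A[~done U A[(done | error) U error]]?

5

Sat(~done) = {Grant}
Sat(done | error) = {Err, Crit, Idle, Load, Halt}
A[(done | error) U error]: least fixpoint, start Z0 = Sat(error) = {Err, Crit, Idle, Load, Halt}, add states in Sat(done | error) with every successor in Z. Already a fixed point.
Sat(A[(done | error) U error]) = {Err, Crit, Idle, Load, Halt}
A[~done U A[(done | error) U error]]: least fixpoint, start Z0 = Sat(A[(done | error) U error]) = {Err, Crit, Idle, Load, Halt}, add states in Sat(~done) with every successor in Z. Already a fixed point.
Sat(A[~done U A[(done | error) U error]]) = {Err, Crit, Idle, Load, Halt}
|Sat(A[~done U A[(done | error) U error]])| = |{Err, Crit, Idle, Load, Halt}| = 5.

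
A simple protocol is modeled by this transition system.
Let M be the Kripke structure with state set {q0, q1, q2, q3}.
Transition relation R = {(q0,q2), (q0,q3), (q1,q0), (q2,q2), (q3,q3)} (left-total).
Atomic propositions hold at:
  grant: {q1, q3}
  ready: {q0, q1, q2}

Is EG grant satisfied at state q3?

Yes

EG grant: greatest fixpoint, start Z0 = {q1, q3}, keep only states in Sat with some successor in Z. Z1 = {q3}; fixed.
Sat(EG grant) = {q3}
q3 ∈ Sat(EG grant) = {q3}, so the formula holds at q3.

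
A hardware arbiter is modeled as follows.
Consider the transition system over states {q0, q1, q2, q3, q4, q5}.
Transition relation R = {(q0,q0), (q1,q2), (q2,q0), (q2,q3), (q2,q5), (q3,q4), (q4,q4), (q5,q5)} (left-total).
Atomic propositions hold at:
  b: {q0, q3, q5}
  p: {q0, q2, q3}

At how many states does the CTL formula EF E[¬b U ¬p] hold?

Sat(¬b) = {q1, q2, q4}
Sat(¬p) = {q1, q4, q5}
E[¬b U ¬p]: least fixpoint, start Z0 = Sat(¬p) = {q1, q4, q5}, add states in Sat(¬b) with some successor in Z. Z1 = {q1, q2, q4, q5}; fixed.
Sat(E[¬b U ¬p]) = {q1, q2, q4, q5}
EF E[¬b U ¬p]: least fixpoint, start Z0 = {q1, q2, q4, q5}, add states with some successor in Z. Z1 = {q1, q2, q3, q4, q5}; fixed.
Sat(EF E[¬b U ¬p]) = {q1, q2, q3, q4, q5}
|Sat(EF E[¬b U ¬p])| = |{q1, q2, q3, q4, q5}| = 5.

5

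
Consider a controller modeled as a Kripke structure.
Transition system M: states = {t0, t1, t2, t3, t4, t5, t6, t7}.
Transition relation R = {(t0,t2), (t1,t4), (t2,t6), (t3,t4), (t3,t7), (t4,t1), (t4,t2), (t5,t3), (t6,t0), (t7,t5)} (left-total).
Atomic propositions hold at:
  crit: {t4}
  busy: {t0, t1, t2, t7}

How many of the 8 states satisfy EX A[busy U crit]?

A[busy U crit]: least fixpoint, start Z0 = Sat(crit) = {t4}, add states in Sat(busy) with every successor in Z. Z1 = {t1, t4}; fixed.
Sat(A[busy U crit]) = {t1, t4}
Sat(EX A[busy U crit]) = {s : some successor in {t1, t4}} = {t1, t3, t4}
|Sat(EX A[busy U crit])| = |{t1, t3, t4}| = 3.

3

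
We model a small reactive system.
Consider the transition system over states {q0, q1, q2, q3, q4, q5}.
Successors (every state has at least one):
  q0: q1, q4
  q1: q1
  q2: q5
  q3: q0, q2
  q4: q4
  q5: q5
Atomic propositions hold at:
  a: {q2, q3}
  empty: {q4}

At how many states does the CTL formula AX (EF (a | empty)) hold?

2

Sat(a | empty) = {q2, q3, q4}
EF (a | empty): least fixpoint, start Z0 = {q2, q3, q4}, add states with some successor in Z. Z1 = {q0, q2, q3, q4}; fixed.
Sat(EF (a | empty)) = {q0, q2, q3, q4}
Sat(AX (EF (a | empty))) = {s : every successor in {q0, q2, q3, q4}} = {q3, q4}
|Sat(AX (EF (a | empty)))| = |{q3, q4}| = 2.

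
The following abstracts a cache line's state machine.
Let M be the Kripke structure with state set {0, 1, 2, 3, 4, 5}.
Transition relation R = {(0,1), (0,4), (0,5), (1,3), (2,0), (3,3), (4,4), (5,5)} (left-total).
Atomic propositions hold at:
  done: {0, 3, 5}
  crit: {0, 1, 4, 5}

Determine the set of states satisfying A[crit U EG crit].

EG crit: greatest fixpoint, start Z0 = {0, 1, 4, 5}, keep only states in Sat with some successor in Z. Z1 = {0, 4, 5}; fixed.
Sat(EG crit) = {0, 4, 5}
A[crit U EG crit]: least fixpoint, start Z0 = Sat(EG crit) = {0, 4, 5}, add states in Sat(crit) with every successor in Z. Already a fixed point.
Sat(A[crit U EG crit]) = {0, 4, 5}

{0, 4, 5}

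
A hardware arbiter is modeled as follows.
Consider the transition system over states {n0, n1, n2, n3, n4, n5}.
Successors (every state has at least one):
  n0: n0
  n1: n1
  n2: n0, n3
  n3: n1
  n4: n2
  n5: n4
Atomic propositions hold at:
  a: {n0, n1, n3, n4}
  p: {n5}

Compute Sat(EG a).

EG a: greatest fixpoint, start Z0 = {n0, n1, n3, n4}, keep only states in Sat with some successor in Z. Z1 = {n0, n1, n3}; fixed.
Sat(EG a) = {n0, n1, n3}

{n0, n1, n3}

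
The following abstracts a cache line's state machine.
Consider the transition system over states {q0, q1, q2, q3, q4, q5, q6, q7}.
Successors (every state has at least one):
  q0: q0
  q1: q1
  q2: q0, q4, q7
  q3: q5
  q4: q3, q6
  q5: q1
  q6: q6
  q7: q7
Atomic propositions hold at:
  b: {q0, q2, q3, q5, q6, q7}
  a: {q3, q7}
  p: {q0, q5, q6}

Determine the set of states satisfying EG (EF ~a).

Sat(~a) = {q0, q1, q2, q4, q5, q6}
EF ~a: least fixpoint, start Z0 = {q0, q1, q2, q4, q5, q6}, add states with some successor in Z. Z1 = {q0, q1, q2, q3, q4, q5, q6}; fixed.
Sat(EF ~a) = {q0, q1, q2, q3, q4, q5, q6}
EG (EF ~a): greatest fixpoint, start Z0 = {q0, q1, q2, q3, q4, q5, q6}, keep only states in Sat with some successor in Z. Already a fixed point.
Sat(EG (EF ~a)) = {q0, q1, q2, q3, q4, q5, q6}

{q0, q1, q2, q3, q4, q5, q6}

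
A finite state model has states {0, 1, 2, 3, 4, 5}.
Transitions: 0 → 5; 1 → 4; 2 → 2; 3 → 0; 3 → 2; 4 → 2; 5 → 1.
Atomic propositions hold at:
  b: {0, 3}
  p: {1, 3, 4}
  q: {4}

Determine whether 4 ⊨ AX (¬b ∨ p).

Sat(¬b) = {1, 2, 4, 5}
Sat(¬b ∨ p) = {1, 2, 3, 4, 5}
Sat(AX (¬b ∨ p)) = {s : every successor in {1, 2, 3, 4, 5}} = {0, 1, 2, 4, 5}
4 ∈ Sat(AX (¬b ∨ p)) = {0, 1, 2, 4, 5}, so the formula holds at 4.

Yes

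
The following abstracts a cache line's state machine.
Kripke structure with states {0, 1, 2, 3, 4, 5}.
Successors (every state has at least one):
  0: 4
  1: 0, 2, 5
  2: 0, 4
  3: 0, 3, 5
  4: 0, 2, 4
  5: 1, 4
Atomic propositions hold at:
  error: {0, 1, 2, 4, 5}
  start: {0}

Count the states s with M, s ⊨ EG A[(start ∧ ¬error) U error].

5

Sat(¬error) = {3}
Sat(start ∧ ¬error) = ∅
A[(start ∧ ¬error) U error]: least fixpoint, start Z0 = Sat(error) = {0, 1, 2, 4, 5}, add states in Sat(start ∧ ¬error) with every successor in Z. Already a fixed point.
Sat(A[(start ∧ ¬error) U error]) = {0, 1, 2, 4, 5}
EG A[(start ∧ ¬error) U error]: greatest fixpoint, start Z0 = {0, 1, 2, 4, 5}, keep only states in Sat with some successor in Z. Already a fixed point.
Sat(EG A[(start ∧ ¬error) U error]) = {0, 1, 2, 4, 5}
|Sat(EG A[(start ∧ ¬error) U error])| = |{0, 1, 2, 4, 5}| = 5.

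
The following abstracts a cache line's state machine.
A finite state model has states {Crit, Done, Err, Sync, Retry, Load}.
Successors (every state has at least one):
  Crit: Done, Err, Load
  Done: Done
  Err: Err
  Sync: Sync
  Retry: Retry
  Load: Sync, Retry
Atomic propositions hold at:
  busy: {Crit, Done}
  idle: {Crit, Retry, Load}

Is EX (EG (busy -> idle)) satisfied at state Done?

Sat(busy -> idle) = {Crit, Err, Sync, Retry, Load}
EG (busy -> idle): greatest fixpoint, start Z0 = {Crit, Err, Sync, Retry, Load}, keep only states in Sat with some successor in Z. Already a fixed point.
Sat(EG (busy -> idle)) = {Crit, Err, Sync, Retry, Load}
Sat(EX (EG (busy -> idle))) = {s : some successor in {Crit, Err, Sync, Retry, Load}} = {Crit, Err, Sync, Retry, Load}
Done ∉ Sat(EX (EG (busy -> idle))) = {Crit, Err, Sync, Retry, Load}, so the formula does not hold at Done.

No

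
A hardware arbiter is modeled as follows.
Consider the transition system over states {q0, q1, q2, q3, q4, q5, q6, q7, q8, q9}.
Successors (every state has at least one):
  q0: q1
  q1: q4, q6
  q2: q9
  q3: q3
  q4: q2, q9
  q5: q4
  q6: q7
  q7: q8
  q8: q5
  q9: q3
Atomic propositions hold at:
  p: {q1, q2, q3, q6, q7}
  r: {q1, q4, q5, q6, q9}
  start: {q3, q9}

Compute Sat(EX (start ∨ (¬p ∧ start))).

Sat(¬p) = {q0, q4, q5, q8, q9}
Sat(¬p ∧ start) = {q9}
Sat(start ∨ (¬p ∧ start)) = {q3, q9}
Sat(EX (start ∨ (¬p ∧ start))) = {s : some successor in {q3, q9}} = {q2, q3, q4, q9}

{q2, q3, q4, q9}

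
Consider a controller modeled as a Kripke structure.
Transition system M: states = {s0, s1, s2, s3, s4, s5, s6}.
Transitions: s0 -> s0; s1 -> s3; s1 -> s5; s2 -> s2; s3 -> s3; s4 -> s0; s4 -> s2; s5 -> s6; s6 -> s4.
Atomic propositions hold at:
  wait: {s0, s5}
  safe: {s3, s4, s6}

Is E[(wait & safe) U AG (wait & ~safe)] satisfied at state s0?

Sat(wait & safe) = ∅
Sat(~safe) = {s0, s1, s2, s5}
Sat(wait & ~safe) = {s0, s5}
AG (wait & ~safe): greatest fixpoint, start Z0 = {s0, s5}, keep only states in Sat with every successor in Z. Z1 = {s0}; fixed.
Sat(AG (wait & ~safe)) = {s0}
E[(wait & safe) U AG (wait & ~safe)]: least fixpoint, start Z0 = Sat(AG (wait & ~safe)) = {s0}, add states in Sat(wait & safe) with some successor in Z. Already a fixed point.
Sat(E[(wait & safe) U AG (wait & ~safe)]) = {s0}
s0 ∈ Sat(E[(wait & safe) U AG (wait & ~safe)]) = {s0}, so the formula holds at s0.

Yes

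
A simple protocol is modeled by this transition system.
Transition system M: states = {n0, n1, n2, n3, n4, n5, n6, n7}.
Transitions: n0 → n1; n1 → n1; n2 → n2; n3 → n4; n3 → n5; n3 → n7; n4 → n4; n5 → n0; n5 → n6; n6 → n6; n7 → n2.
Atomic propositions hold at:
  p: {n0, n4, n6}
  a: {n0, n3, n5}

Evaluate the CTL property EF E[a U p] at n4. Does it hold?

Yes

E[a U p]: least fixpoint, start Z0 = Sat(p) = {n0, n4, n6}, add states in Sat(a) with some successor in Z. Z1 = {n0, n3, n4, n5, n6}; fixed.
Sat(E[a U p]) = {n0, n3, n4, n5, n6}
EF E[a U p]: least fixpoint, start Z0 = {n0, n3, n4, n5, n6}, add states with some successor in Z. Already a fixed point.
Sat(EF E[a U p]) = {n0, n3, n4, n5, n6}
n4 ∈ Sat(EF E[a U p]) = {n0, n3, n4, n5, n6}, so the formula holds at n4.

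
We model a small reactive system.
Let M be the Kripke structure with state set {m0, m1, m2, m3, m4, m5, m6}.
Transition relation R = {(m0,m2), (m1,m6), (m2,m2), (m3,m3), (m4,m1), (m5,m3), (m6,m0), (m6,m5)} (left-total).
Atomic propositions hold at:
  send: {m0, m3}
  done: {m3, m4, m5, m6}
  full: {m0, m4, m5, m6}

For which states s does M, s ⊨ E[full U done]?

{m3, m4, m5, m6}

E[full U done]: least fixpoint, start Z0 = Sat(done) = {m3, m4, m5, m6}, add states in Sat(full) with some successor in Z. Already a fixed point.
Sat(E[full U done]) = {m3, m4, m5, m6}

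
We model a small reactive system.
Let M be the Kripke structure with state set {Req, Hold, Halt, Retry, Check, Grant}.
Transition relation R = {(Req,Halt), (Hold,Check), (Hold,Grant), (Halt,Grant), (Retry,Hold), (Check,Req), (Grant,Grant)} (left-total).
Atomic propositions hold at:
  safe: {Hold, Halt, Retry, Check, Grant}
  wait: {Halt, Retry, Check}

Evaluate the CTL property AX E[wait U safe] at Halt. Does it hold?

E[wait U safe]: least fixpoint, start Z0 = Sat(safe) = {Hold, Halt, Retry, Check, Grant}, add states in Sat(wait) with some successor in Z. Already a fixed point.
Sat(E[wait U safe]) = {Hold, Halt, Retry, Check, Grant}
Sat(AX E[wait U safe]) = {s : every successor in {Hold, Halt, Retry, Check, Grant}} = {Req, Hold, Halt, Retry, Grant}
Halt ∈ Sat(AX E[wait U safe]) = {Req, Hold, Halt, Retry, Grant}, so the formula holds at Halt.

Yes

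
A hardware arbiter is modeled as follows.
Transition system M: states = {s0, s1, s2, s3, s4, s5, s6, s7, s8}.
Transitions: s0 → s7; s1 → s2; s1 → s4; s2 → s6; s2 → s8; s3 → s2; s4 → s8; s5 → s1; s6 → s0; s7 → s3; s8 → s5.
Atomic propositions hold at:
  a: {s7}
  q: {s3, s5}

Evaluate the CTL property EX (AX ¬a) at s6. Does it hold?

No

Sat(¬a) = {s0, s1, s2, s3, s4, s5, s6, s8}
Sat(AX ¬a) = {s : every successor in {s0, s1, s2, s3, s4, s5, s6, s8}} = {s1, s2, s3, s4, s5, s6, s7, s8}
Sat(EX (AX ¬a)) = {s : some successor in {s1, s2, s3, s4, s5, s6, s7, s8}} = {s0, s1, s2, s3, s4, s5, s7, s8}
s6 ∉ Sat(EX (AX ¬a)) = {s0, s1, s2, s3, s4, s5, s7, s8}, so the formula does not hold at s6.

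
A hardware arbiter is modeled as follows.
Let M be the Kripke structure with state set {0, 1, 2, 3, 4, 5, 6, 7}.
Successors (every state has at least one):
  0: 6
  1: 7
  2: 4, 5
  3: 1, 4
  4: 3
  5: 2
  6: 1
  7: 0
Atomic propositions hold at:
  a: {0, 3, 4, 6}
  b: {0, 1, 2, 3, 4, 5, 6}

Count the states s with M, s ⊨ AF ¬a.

Sat(¬a) = {1, 2, 5, 7}
AF ¬a: least fixpoint, start Z0 = {1, 2, 5, 7}, add states with every successor in Z. Z1 = {1, 2, 5, 6, 7}; Z2 = {0, 1, 2, 5, 6, 7}; fixed.
Sat(AF ¬a) = {0, 1, 2, 5, 6, 7}
|Sat(AF ¬a)| = |{0, 1, 2, 5, 6, 7}| = 6.

6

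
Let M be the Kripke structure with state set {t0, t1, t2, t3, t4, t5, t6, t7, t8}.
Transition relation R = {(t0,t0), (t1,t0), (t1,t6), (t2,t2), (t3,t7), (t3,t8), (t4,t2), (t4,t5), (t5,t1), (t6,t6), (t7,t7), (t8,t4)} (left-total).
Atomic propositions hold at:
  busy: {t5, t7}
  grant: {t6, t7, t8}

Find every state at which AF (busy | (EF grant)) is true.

{t1, t3, t4, t5, t6, t7, t8}

EF grant: least fixpoint, start Z0 = {t6, t7, t8}, add states with some successor in Z. Z1 = {t1, t3, t6, t7, t8}; Z2 = {t1, t3, t5, t6, t7, t8}; Z3 = {t1, t3, t4, t5, t6, t7, t8}; fixed.
Sat(EF grant) = {t1, t3, t4, t5, t6, t7, t8}
Sat(busy | (EF grant)) = {t1, t3, t4, t5, t6, t7, t8}
AF (busy | (EF grant)): least fixpoint, start Z0 = {t1, t3, t4, t5, t6, t7, t8}, add states with every successor in Z. Already a fixed point.
Sat(AF (busy | (EF grant))) = {t1, t3, t4, t5, t6, t7, t8}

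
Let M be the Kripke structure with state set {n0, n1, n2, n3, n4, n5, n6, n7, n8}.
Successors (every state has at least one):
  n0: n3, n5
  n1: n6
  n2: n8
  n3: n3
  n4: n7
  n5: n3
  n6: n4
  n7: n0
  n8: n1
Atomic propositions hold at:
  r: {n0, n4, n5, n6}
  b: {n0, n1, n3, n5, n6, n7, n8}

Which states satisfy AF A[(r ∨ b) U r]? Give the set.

{n0, n1, n2, n4, n5, n6, n7, n8}

Sat(r ∨ b) = {n0, n1, n3, n4, n5, n6, n7, n8}
A[(r ∨ b) U r]: least fixpoint, start Z0 = Sat(r) = {n0, n4, n5, n6}, add states in Sat(r ∨ b) with every successor in Z. Z1 = {n0, n1, n4, n5, n6, n7}; Z2 = {n0, n1, n4, n5, n6, n7, n8}; fixed.
Sat(A[(r ∨ b) U r]) = {n0, n1, n4, n5, n6, n7, n8}
AF A[(r ∨ b) U r]: least fixpoint, start Z0 = {n0, n1, n4, n5, n6, n7, n8}, add states with every successor in Z. Z1 = {n0, n1, n2, n4, n5, n6, n7, n8}; fixed.
Sat(AF A[(r ∨ b) U r]) = {n0, n1, n2, n4, n5, n6, n7, n8}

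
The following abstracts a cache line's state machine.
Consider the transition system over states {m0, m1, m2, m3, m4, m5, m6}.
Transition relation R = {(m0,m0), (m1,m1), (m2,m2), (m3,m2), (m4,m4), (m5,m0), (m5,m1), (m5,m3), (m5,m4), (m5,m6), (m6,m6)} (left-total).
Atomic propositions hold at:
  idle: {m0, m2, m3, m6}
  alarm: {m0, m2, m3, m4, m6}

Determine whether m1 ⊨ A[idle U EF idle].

EF idle: least fixpoint, start Z0 = {m0, m2, m3, m6}, add states with some successor in Z. Z1 = {m0, m2, m3, m5, m6}; fixed.
Sat(EF idle) = {m0, m2, m3, m5, m6}
A[idle U EF idle]: least fixpoint, start Z0 = Sat(EF idle) = {m0, m2, m3, m5, m6}, add states in Sat(idle) with every successor in Z. Already a fixed point.
Sat(A[idle U EF idle]) = {m0, m2, m3, m5, m6}
m1 ∉ Sat(A[idle U EF idle]) = {m0, m2, m3, m5, m6}, so the formula does not hold at m1.

No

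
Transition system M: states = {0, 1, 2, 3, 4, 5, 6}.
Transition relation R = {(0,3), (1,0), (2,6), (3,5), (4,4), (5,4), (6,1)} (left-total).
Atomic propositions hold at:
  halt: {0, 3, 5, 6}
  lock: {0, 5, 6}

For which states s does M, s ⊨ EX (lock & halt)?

Sat(lock & halt) = {0, 5, 6}
Sat(EX (lock & halt)) = {s : some successor in {0, 5, 6}} = {1, 2, 3}

{1, 2, 3}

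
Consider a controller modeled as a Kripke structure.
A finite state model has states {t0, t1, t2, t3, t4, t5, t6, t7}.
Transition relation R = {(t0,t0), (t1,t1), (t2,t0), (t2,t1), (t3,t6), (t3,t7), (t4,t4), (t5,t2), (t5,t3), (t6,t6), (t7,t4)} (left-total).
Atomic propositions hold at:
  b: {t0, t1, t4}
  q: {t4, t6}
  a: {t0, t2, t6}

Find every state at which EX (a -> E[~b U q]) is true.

Sat(~b) = {t2, t3, t5, t6, t7}
E[~b U q]: least fixpoint, start Z0 = Sat(q) = {t4, t6}, add states in Sat(~b) with some successor in Z. Z1 = {t3, t4, t6, t7}; Z2 = {t3, t4, t5, t6, t7}; fixed.
Sat(E[~b U q]) = {t3, t4, t5, t6, t7}
Sat(a -> E[~b U q]) = {t1, t3, t4, t5, t6, t7}
Sat(EX (a -> E[~b U q])) = {s : some successor in {t1, t3, t4, t5, t6, t7}} = {t1, t2, t3, t4, t5, t6, t7}

{t1, t2, t3, t4, t5, t6, t7}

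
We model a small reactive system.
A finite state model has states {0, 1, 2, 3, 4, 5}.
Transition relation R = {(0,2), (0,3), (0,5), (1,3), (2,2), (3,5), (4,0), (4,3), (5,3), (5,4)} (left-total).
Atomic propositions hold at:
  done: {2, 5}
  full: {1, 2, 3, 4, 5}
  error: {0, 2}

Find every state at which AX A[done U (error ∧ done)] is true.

{2}

Sat(error ∧ done) = {2}
A[done U (error ∧ done)]: least fixpoint, start Z0 = Sat((error ∧ done)) = {2}, add states in Sat(done) with every successor in Z. Already a fixed point.
Sat(A[done U (error ∧ done)]) = {2}
Sat(AX A[done U (error ∧ done)]) = {s : every successor in {2}} = {2}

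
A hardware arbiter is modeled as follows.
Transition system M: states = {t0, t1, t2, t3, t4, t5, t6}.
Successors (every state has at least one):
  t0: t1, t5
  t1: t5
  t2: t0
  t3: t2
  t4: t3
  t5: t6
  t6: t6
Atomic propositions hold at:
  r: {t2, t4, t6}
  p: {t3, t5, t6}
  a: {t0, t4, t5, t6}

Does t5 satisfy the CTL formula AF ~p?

No

Sat(~p) = {t0, t1, t2, t4}
AF ~p: least fixpoint, start Z0 = {t0, t1, t2, t4}, add states with every successor in Z. Z1 = {t0, t1, t2, t3, t4}; fixed.
Sat(AF ~p) = {t0, t1, t2, t3, t4}
t5 ∉ Sat(AF ~p) = {t0, t1, t2, t3, t4}, so the formula does not hold at t5.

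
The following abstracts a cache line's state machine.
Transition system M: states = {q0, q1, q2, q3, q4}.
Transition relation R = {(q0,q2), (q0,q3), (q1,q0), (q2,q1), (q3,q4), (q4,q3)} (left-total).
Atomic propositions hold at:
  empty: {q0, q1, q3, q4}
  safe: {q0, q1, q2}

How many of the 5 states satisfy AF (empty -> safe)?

3

Sat(empty -> safe) = {q0, q1, q2}
AF (empty -> safe): least fixpoint, start Z0 = {q0, q1, q2}, add states with every successor in Z. Already a fixed point.
Sat(AF (empty -> safe)) = {q0, q1, q2}
|Sat(AF (empty -> safe))| = |{q0, q1, q2}| = 3.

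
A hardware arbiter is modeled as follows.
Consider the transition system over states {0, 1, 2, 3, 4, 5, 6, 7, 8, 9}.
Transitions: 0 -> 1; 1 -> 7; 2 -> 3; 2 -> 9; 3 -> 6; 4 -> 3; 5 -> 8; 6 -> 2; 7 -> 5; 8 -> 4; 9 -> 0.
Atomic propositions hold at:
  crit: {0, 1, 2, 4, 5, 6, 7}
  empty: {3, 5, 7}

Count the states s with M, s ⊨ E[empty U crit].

E[empty U crit]: least fixpoint, start Z0 = Sat(crit) = {0, 1, 2, 4, 5, 6, 7}, add states in Sat(empty) with some successor in Z. Z1 = {0, 1, 2, 3, 4, 5, 6, 7}; fixed.
Sat(E[empty U crit]) = {0, 1, 2, 3, 4, 5, 6, 7}
|Sat(E[empty U crit])| = |{0, 1, 2, 3, 4, 5, 6, 7}| = 8.

8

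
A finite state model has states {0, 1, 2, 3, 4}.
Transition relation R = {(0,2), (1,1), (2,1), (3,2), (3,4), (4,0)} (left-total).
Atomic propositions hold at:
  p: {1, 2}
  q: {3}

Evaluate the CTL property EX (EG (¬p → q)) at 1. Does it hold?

Sat(¬p) = {0, 3, 4}
Sat(¬p → q) = {1, 2, 3}
EG (¬p → q): greatest fixpoint, start Z0 = {1, 2, 3}, keep only states in Sat with some successor in Z. Already a fixed point.
Sat(EG (¬p → q)) = {1, 2, 3}
Sat(EX (EG (¬p → q))) = {s : some successor in {1, 2, 3}} = {0, 1, 2, 3}
1 ∈ Sat(EX (EG (¬p → q))) = {0, 1, 2, 3}, so the formula holds at 1.

Yes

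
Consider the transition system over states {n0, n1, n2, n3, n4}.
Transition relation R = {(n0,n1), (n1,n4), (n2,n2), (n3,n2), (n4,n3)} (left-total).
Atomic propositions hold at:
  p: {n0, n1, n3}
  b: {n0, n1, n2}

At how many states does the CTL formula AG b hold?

1

AG b: greatest fixpoint, start Z0 = {n0, n1, n2}, keep only states in Sat with every successor in Z. Z1 = {n0, n2}; Z2 = {n2}; fixed.
Sat(AG b) = {n2}
|Sat(AG b)| = |{n2}| = 1.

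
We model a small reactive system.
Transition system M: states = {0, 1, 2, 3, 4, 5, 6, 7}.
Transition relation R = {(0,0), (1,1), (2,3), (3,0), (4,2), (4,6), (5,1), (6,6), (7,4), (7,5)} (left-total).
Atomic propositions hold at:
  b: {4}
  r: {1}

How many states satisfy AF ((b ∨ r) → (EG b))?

7

Sat(b ∨ r) = {1, 4}
EG b: greatest fixpoint, start Z0 = {4}, keep only states in Sat with some successor in Z. Z1 = ∅; fixed.
Sat(EG b) = ∅
Sat((b ∨ r) → (EG b)) = {0, 2, 3, 5, 6, 7}
AF ((b ∨ r) → (EG b)): least fixpoint, start Z0 = {0, 2, 3, 5, 6, 7}, add states with every successor in Z. Z1 = {0, 2, 3, 4, 5, 6, 7}; fixed.
Sat(AF ((b ∨ r) → (EG b))) = {0, 2, 3, 4, 5, 6, 7}
|Sat(AF ((b ∨ r) → (EG b)))| = |{0, 2, 3, 4, 5, 6, 7}| = 7.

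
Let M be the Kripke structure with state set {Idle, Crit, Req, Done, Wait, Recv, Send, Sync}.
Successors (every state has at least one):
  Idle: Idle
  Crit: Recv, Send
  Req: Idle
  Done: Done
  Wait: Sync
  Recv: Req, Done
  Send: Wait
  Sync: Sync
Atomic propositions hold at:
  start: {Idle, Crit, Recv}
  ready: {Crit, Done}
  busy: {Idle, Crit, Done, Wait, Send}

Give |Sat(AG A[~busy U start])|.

Sat(~busy) = {Req, Recv, Sync}
A[~busy U start]: least fixpoint, start Z0 = Sat(start) = {Idle, Crit, Recv}, add states in Sat(~busy) with every successor in Z. Z1 = {Idle, Crit, Req, Recv}; fixed.
Sat(A[~busy U start]) = {Idle, Crit, Req, Recv}
AG A[~busy U start]: greatest fixpoint, start Z0 = {Idle, Crit, Req, Recv}, keep only states in Sat with every successor in Z. Z1 = {Idle, Req}; fixed.
Sat(AG A[~busy U start]) = {Idle, Req}
|Sat(AG A[~busy U start])| = |{Idle, Req}| = 2.

2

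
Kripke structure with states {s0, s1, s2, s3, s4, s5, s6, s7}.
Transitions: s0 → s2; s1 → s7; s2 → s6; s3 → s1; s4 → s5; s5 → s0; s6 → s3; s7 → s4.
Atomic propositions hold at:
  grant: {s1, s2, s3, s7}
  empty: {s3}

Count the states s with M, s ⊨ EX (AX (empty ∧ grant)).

1

Sat(empty ∧ grant) = {s3}
Sat(AX (empty ∧ grant)) = {s : every successor in {s3}} = {s6}
Sat(EX (AX (empty ∧ grant))) = {s : some successor in {s6}} = {s2}
|Sat(EX (AX (empty ∧ grant)))| = |{s2}| = 1.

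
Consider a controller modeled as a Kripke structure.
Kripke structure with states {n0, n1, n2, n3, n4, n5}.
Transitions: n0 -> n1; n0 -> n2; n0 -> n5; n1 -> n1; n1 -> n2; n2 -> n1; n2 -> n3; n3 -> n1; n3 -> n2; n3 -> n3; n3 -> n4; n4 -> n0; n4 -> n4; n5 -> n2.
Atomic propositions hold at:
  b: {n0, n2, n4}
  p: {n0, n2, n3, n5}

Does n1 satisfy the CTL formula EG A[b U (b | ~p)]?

Yes

Sat(~p) = {n1, n4}
Sat(b | ~p) = {n0, n1, n2, n4}
A[b U (b | ~p)]: least fixpoint, start Z0 = Sat((b | ~p)) = {n0, n1, n2, n4}, add states in Sat(b) with every successor in Z. Already a fixed point.
Sat(A[b U (b | ~p)]) = {n0, n1, n2, n4}
EG A[b U (b | ~p)]: greatest fixpoint, start Z0 = {n0, n1, n2, n4}, keep only states in Sat with some successor in Z. Already a fixed point.
Sat(EG A[b U (b | ~p)]) = {n0, n1, n2, n4}
n1 ∈ Sat(EG A[b U (b | ~p)]) = {n0, n1, n2, n4}, so the formula holds at n1.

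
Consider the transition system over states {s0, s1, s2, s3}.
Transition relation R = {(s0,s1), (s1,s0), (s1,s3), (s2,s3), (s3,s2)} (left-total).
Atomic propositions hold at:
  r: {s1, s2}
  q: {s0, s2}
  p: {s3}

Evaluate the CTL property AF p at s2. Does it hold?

Yes

AF p: least fixpoint, start Z0 = {s3}, add states with every successor in Z. Z1 = {s2, s3}; fixed.
Sat(AF p) = {s2, s3}
s2 ∈ Sat(AF p) = {s2, s3}, so the formula holds at s2.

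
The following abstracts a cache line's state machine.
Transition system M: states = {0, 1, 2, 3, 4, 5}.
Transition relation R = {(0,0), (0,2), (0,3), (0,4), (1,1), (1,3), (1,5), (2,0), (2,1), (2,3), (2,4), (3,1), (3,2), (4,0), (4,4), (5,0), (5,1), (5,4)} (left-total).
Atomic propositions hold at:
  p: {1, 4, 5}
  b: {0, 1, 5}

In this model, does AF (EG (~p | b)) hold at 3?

Yes

Sat(~p) = {0, 2, 3}
Sat(~p | b) = {0, 1, 2, 3, 5}
EG (~p | b): greatest fixpoint, start Z0 = {0, 1, 2, 3, 5}, keep only states in Sat with some successor in Z. Already a fixed point.
Sat(EG (~p | b)) = {0, 1, 2, 3, 5}
AF (EG (~p | b)): least fixpoint, start Z0 = {0, 1, 2, 3, 5}, add states with every successor in Z. Already a fixed point.
Sat(AF (EG (~p | b))) = {0, 1, 2, 3, 5}
3 ∈ Sat(AF (EG (~p | b))) = {0, 1, 2, 3, 5}, so the formula holds at 3.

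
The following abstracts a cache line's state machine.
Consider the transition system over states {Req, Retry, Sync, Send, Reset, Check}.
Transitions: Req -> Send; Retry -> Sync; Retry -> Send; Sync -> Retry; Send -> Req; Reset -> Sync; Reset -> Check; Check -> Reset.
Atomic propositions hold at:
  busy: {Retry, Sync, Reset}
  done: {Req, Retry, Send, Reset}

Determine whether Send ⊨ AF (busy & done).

No

Sat(busy & done) = {Retry, Reset}
AF (busy & done): least fixpoint, start Z0 = {Retry, Reset}, add states with every successor in Z. Z1 = {Retry, Sync, Reset, Check}; fixed.
Sat(AF (busy & done)) = {Retry, Sync, Reset, Check}
Send ∉ Sat(AF (busy & done)) = {Retry, Sync, Reset, Check}, so the formula does not hold at Send.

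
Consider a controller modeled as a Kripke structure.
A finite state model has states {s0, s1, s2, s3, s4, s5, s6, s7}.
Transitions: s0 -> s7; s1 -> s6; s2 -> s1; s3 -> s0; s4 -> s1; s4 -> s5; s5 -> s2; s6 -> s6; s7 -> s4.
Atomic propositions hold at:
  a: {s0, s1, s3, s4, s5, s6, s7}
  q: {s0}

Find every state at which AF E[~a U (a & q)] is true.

Sat(~a) = {s2}
Sat(a & q) = {s0}
E[~a U (a & q)]: least fixpoint, start Z0 = Sat((a & q)) = {s0}, add states in Sat(~a) with some successor in Z. Already a fixed point.
Sat(E[~a U (a & q)]) = {s0}
AF E[~a U (a & q)]: least fixpoint, start Z0 = {s0}, add states with every successor in Z. Z1 = {s0, s3}; fixed.
Sat(AF E[~a U (a & q)]) = {s0, s3}

{s0, s3}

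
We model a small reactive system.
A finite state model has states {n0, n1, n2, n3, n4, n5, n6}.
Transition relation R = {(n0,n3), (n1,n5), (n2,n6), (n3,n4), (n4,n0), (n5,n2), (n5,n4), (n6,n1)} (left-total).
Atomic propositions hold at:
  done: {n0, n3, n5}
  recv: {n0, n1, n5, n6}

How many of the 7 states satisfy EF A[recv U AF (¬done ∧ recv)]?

Sat(¬done) = {n1, n2, n4, n6}
Sat(¬done ∧ recv) = {n1, n6}
AF (¬done ∧ recv): least fixpoint, start Z0 = {n1, n6}, add states with every successor in Z. Z1 = {n1, n2, n6}; fixed.
Sat(AF (¬done ∧ recv)) = {n1, n2, n6}
A[recv U AF (¬done ∧ recv)]: least fixpoint, start Z0 = Sat(AF (¬done ∧ recv)) = {n1, n2, n6}, add states in Sat(recv) with every successor in Z. Already a fixed point.
Sat(A[recv U AF (¬done ∧ recv)]) = {n1, n2, n6}
EF A[recv U AF (¬done ∧ recv)]: least fixpoint, start Z0 = {n1, n2, n6}, add states with some successor in Z. Z1 = {n1, n2, n5, n6}; fixed.
Sat(EF A[recv U AF (¬done ∧ recv)]) = {n1, n2, n5, n6}
|Sat(EF A[recv U AF (¬done ∧ recv)])| = |{n1, n2, n5, n6}| = 4.

4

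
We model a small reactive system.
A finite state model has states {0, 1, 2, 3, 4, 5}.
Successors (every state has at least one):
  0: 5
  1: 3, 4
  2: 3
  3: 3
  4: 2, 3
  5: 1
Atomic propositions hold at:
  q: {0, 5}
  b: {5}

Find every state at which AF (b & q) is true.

Sat(b & q) = {5}
AF (b & q): least fixpoint, start Z0 = {5}, add states with every successor in Z. Z1 = {0, 5}; fixed.
Sat(AF (b & q)) = {0, 5}

{0, 5}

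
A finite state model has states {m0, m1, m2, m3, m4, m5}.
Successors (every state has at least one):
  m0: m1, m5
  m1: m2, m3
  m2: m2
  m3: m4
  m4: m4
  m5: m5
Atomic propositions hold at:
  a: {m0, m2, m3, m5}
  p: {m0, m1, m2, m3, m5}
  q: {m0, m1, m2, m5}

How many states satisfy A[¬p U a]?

Sat(¬p) = {m4}
A[¬p U a]: least fixpoint, start Z0 = Sat(a) = {m0, m2, m3, m5}, add states in Sat(¬p) with every successor in Z. Already a fixed point.
Sat(A[¬p U a]) = {m0, m2, m3, m5}
|Sat(A[¬p U a])| = |{m0, m2, m3, m5}| = 4.

4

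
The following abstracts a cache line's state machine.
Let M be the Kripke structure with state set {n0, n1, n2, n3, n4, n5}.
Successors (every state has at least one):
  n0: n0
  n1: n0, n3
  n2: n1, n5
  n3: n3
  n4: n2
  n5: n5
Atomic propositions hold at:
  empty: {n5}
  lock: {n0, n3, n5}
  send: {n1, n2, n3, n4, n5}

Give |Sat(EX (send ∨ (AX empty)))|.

Sat(AX empty) = {s : every successor in {n5}} = {n5}
Sat(send ∨ (AX empty)) = {n1, n2, n3, n4, n5}
Sat(EX (send ∨ (AX empty))) = {s : some successor in {n1, n2, n3, n4, n5}} = {n1, n2, n3, n4, n5}
|Sat(EX (send ∨ (AX empty)))| = |{n1, n2, n3, n4, n5}| = 5.

5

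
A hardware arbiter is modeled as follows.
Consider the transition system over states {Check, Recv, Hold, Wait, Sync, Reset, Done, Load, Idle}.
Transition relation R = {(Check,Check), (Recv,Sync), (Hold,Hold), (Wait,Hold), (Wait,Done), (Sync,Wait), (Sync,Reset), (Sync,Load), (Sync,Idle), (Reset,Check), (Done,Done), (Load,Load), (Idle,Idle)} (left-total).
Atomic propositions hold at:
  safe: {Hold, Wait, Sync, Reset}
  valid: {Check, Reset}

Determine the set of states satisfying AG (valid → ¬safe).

{Check, Hold, Wait, Done, Load, Idle}

Sat(¬safe) = {Check, Recv, Done, Load, Idle}
Sat(valid → ¬safe) = {Check, Recv, Hold, Wait, Sync, Done, Load, Idle}
AG (valid → ¬safe): greatest fixpoint, start Z0 = {Check, Recv, Hold, Wait, Sync, Done, Load, Idle}, keep only states in Sat with every successor in Z. Z1 = {Check, Recv, Hold, Wait, Done, Load, Idle}; Z2 = {Check, Hold, Wait, Done, Load, Idle}; fixed.
Sat(AG (valid → ¬safe)) = {Check, Hold, Wait, Done, Load, Idle}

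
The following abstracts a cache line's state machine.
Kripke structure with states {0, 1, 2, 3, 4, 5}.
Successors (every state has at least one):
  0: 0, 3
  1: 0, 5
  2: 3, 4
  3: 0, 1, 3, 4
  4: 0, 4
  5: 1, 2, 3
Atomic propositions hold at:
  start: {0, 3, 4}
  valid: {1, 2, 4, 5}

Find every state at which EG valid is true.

EG valid: greatest fixpoint, start Z0 = {1, 2, 4, 5}, keep only states in Sat with some successor in Z. Already a fixed point.
Sat(EG valid) = {1, 2, 4, 5}

{1, 2, 4, 5}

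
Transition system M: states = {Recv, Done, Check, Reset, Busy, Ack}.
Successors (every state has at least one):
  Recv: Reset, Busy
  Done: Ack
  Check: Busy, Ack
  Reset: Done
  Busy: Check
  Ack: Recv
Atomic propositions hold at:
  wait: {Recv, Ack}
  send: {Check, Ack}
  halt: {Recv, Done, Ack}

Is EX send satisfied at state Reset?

No

Sat(EX send) = {s : some successor in {Check, Ack}} = {Done, Check, Busy}
Reset ∉ Sat(EX send) = {Done, Check, Busy}, so the formula does not hold at Reset.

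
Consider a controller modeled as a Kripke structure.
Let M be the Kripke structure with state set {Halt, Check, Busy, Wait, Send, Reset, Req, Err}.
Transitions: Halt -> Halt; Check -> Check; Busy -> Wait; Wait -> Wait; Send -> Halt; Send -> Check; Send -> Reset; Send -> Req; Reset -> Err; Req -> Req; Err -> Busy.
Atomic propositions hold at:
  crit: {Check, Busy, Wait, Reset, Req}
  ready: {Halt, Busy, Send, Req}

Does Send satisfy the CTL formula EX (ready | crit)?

Sat(ready | crit) = {Halt, Check, Busy, Wait, Send, Reset, Req}
Sat(EX (ready | crit)) = {s : some successor in {Halt, Check, Busy, Wait, Send, Reset, Req}} = {Halt, Check, Busy, Wait, Send, Req, Err}
Send ∈ Sat(EX (ready | crit)) = {Halt, Check, Busy, Wait, Send, Req, Err}, so the formula holds at Send.

Yes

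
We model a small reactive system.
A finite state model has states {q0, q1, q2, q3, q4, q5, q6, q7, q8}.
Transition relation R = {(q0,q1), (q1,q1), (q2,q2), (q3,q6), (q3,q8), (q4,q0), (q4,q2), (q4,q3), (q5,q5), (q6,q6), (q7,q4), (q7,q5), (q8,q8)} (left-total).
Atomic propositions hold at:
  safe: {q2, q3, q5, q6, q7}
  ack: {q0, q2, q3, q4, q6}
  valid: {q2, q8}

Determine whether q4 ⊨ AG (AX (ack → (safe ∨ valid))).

Sat(safe ∨ valid) = {q2, q3, q5, q6, q7, q8}
Sat(ack → (safe ∨ valid)) = {q1, q2, q3, q5, q6, q7, q8}
Sat(AX (ack → (safe ∨ valid))) = {s : every successor in {q1, q2, q3, q5, q6, q7, q8}} = {q0, q1, q2, q3, q5, q6, q8}
AG (AX (ack → (safe ∨ valid))): greatest fixpoint, start Z0 = {q0, q1, q2, q3, q5, q6, q8}, keep only states in Sat with every successor in Z. Already a fixed point.
Sat(AG (AX (ack → (safe ∨ valid)))) = {q0, q1, q2, q3, q5, q6, q8}
q4 ∉ Sat(AG (AX (ack → (safe ∨ valid)))) = {q0, q1, q2, q3, q5, q6, q8}, so the formula does not hold at q4.

No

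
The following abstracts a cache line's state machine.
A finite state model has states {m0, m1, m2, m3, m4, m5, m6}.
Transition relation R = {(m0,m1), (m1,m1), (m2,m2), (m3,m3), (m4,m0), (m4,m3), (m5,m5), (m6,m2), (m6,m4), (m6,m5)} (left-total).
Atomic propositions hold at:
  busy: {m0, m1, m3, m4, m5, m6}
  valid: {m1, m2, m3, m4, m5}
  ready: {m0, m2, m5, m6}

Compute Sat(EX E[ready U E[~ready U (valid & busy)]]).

{m0, m1, m3, m4, m5, m6}

Sat(~ready) = {m1, m3, m4}
Sat(valid & busy) = {m1, m3, m4, m5}
E[~ready U (valid & busy)]: least fixpoint, start Z0 = Sat((valid & busy)) = {m1, m3, m4, m5}, add states in Sat(~ready) with some successor in Z. Already a fixed point.
Sat(E[~ready U (valid & busy)]) = {m1, m3, m4, m5}
E[ready U E[~ready U (valid & busy)]]: least fixpoint, start Z0 = Sat(E[~ready U (valid & busy)]) = {m1, m3, m4, m5}, add states in Sat(ready) with some successor in Z. Z1 = {m0, m1, m3, m4, m5, m6}; fixed.
Sat(E[ready U E[~ready U (valid & busy)]]) = {m0, m1, m3, m4, m5, m6}
Sat(EX E[ready U E[~ready U (valid & busy)]]) = {s : some successor in {m0, m1, m3, m4, m5, m6}} = {m0, m1, m3, m4, m5, m6}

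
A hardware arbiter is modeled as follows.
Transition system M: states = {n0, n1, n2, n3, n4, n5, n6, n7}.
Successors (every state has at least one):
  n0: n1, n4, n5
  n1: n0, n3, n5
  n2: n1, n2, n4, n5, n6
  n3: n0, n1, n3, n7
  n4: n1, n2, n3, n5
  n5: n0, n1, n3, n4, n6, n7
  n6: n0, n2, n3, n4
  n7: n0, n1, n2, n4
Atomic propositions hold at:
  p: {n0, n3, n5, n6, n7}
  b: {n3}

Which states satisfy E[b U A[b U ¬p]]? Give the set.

Sat(¬p) = {n1, n2, n4}
A[b U ¬p]: least fixpoint, start Z0 = Sat(¬p) = {n1, n2, n4}, add states in Sat(b) with every successor in Z. Already a fixed point.
Sat(A[b U ¬p]) = {n1, n2, n4}
E[b U A[b U ¬p]]: least fixpoint, start Z0 = Sat(A[b U ¬p]) = {n1, n2, n4}, add states in Sat(b) with some successor in Z. Z1 = {n1, n2, n3, n4}; fixed.
Sat(E[b U A[b U ¬p]]) = {n1, n2, n3, n4}

{n1, n2, n3, n4}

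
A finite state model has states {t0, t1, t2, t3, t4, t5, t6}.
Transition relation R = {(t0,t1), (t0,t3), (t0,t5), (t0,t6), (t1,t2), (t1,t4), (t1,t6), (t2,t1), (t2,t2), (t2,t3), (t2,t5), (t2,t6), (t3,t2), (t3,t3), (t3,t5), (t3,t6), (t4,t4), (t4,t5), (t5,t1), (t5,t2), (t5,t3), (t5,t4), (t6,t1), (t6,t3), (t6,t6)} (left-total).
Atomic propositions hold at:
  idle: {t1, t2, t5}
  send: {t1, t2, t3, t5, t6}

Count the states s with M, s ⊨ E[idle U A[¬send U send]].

Sat(¬send) = {t0, t4}
A[¬send U send]: least fixpoint, start Z0 = Sat(send) = {t1, t2, t3, t5, t6}, add states in Sat(¬send) with every successor in Z. Z1 = {t0, t1, t2, t3, t5, t6}; fixed.
Sat(A[¬send U send]) = {t0, t1, t2, t3, t5, t6}
E[idle U A[¬send U send]]: least fixpoint, start Z0 = Sat(A[¬send U send]) = {t0, t1, t2, t3, t5, t6}, add states in Sat(idle) with some successor in Z. Already a fixed point.
Sat(E[idle U A[¬send U send]]) = {t0, t1, t2, t3, t5, t6}
|Sat(E[idle U A[¬send U send]])| = |{t0, t1, t2, t3, t5, t6}| = 6.

6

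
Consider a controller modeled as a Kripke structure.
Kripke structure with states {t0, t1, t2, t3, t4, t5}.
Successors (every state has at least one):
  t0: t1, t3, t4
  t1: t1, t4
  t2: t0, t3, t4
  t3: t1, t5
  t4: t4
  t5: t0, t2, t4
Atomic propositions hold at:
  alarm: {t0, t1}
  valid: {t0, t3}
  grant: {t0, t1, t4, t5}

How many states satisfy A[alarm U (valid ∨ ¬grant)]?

3

Sat(¬grant) = {t2, t3}
Sat(valid ∨ ¬grant) = {t0, t2, t3}
A[alarm U (valid ∨ ¬grant)]: least fixpoint, start Z0 = Sat((valid ∨ ¬grant)) = {t0, t2, t3}, add states in Sat(alarm) with every successor in Z. Already a fixed point.
Sat(A[alarm U (valid ∨ ¬grant)]) = {t0, t2, t3}
|Sat(A[alarm U (valid ∨ ¬grant)])| = |{t0, t2, t3}| = 3.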